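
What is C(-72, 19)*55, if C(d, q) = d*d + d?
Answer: 281160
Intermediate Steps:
C(d, q) = d + d² (C(d, q) = d² + d = d + d²)
C(-72, 19)*55 = -72*(1 - 72)*55 = -72*(-71)*55 = 5112*55 = 281160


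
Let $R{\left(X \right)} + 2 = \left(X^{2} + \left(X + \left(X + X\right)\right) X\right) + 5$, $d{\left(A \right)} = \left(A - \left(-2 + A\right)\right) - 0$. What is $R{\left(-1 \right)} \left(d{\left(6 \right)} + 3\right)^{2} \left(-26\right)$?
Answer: $-4550$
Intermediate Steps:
$d{\left(A \right)} = 2$ ($d{\left(A \right)} = \left(A - \left(-2 + A\right)\right) + 0 = 2 + 0 = 2$)
$R{\left(X \right)} = 3 + 4 X^{2}$ ($R{\left(X \right)} = -2 + \left(\left(X^{2} + \left(X + \left(X + X\right)\right) X\right) + 5\right) = -2 + \left(\left(X^{2} + \left(X + 2 X\right) X\right) + 5\right) = -2 + \left(\left(X^{2} + 3 X X\right) + 5\right) = -2 + \left(\left(X^{2} + 3 X^{2}\right) + 5\right) = -2 + \left(4 X^{2} + 5\right) = -2 + \left(5 + 4 X^{2}\right) = 3 + 4 X^{2}$)
$R{\left(-1 \right)} \left(d{\left(6 \right)} + 3\right)^{2} \left(-26\right) = \left(3 + 4 \left(-1\right)^{2}\right) \left(2 + 3\right)^{2} \left(-26\right) = \left(3 + 4 \cdot 1\right) 5^{2} \left(-26\right) = \left(3 + 4\right) 25 \left(-26\right) = 7 \cdot 25 \left(-26\right) = 175 \left(-26\right) = -4550$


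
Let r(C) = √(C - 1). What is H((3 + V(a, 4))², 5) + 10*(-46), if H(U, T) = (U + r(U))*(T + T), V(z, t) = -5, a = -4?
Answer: -420 + 10*√3 ≈ -402.68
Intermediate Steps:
r(C) = √(-1 + C)
H(U, T) = 2*T*(U + √(-1 + U)) (H(U, T) = (U + √(-1 + U))*(T + T) = (U + √(-1 + U))*(2*T) = 2*T*(U + √(-1 + U)))
H((3 + V(a, 4))², 5) + 10*(-46) = 2*5*((3 - 5)² + √(-1 + (3 - 5)²)) + 10*(-46) = 2*5*((-2)² + √(-1 + (-2)²)) - 460 = 2*5*(4 + √(-1 + 4)) - 460 = 2*5*(4 + √3) - 460 = (40 + 10*√3) - 460 = -420 + 10*√3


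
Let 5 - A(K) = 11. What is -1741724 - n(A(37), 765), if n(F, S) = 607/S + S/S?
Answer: -1332420232/765 ≈ -1.7417e+6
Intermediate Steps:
A(K) = -6 (A(K) = 5 - 1*11 = 5 - 11 = -6)
n(F, S) = 1 + 607/S (n(F, S) = 607/S + 1 = 1 + 607/S)
-1741724 - n(A(37), 765) = -1741724 - (607 + 765)/765 = -1741724 - 1372/765 = -1332420232/765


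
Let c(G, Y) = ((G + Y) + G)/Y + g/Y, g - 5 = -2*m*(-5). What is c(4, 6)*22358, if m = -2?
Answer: -11179/3 ≈ -3726.3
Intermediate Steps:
g = -15 (g = 5 - 2*(-2)*(-5) = 5 + 4*(-5) = 5 - 20 = -15)
c(G, Y) = -15/Y + (Y + 2*G)/Y (c(G, Y) = ((G + Y) + G)/Y - 15/Y = (Y + 2*G)/Y - 15/Y = -15/Y + (Y + 2*G)/Y)
c(4, 6)*22358 = ((-15 + 6 + 2*4)/6)*22358 = ((-15 + 6 + 8)/6)*22358 = ((1/6)*(-1))*22358 = -1/6*22358 = -11179/3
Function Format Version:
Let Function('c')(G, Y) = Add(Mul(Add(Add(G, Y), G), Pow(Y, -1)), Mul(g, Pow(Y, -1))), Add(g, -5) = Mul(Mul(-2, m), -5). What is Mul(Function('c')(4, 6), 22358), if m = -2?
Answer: Rational(-11179, 3) ≈ -3726.3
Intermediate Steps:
g = -15 (g = Add(5, Mul(Mul(-2, -2), -5)) = Add(5, Mul(4, -5)) = Add(5, -20) = -15)
Function('c')(G, Y) = Add(Mul(-15, Pow(Y, -1)), Mul(Pow(Y, -1), Add(Y, Mul(2, G)))) (Function('c')(G, Y) = Add(Mul(Add(Add(G, Y), G), Pow(Y, -1)), Mul(-15, Pow(Y, -1))) = Add(Mul(Add(Y, Mul(2, G)), Pow(Y, -1)), Mul(-15, Pow(Y, -1))) = Add(Mul(Pow(Y, -1), Add(Y, Mul(2, G))), Mul(-15, Pow(Y, -1))) = Add(Mul(-15, Pow(Y, -1)), Mul(Pow(Y, -1), Add(Y, Mul(2, G)))))
Mul(Function('c')(4, 6), 22358) = Mul(Mul(Pow(6, -1), Add(-15, 6, Mul(2, 4))), 22358) = Mul(Mul(Rational(1, 6), Add(-15, 6, 8)), 22358) = Mul(Mul(Rational(1, 6), -1), 22358) = Mul(Rational(-1, 6), 22358) = Rational(-11179, 3)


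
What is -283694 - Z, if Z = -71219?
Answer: -212475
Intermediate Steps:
-283694 - Z = -283694 - 1*(-71219) = -283694 + 71219 = -212475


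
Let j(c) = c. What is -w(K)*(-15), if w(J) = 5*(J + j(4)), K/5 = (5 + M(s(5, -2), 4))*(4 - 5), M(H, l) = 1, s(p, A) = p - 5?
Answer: -1950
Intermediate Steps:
s(p, A) = -5 + p
K = -30 (K = 5*((5 + 1)*(4 - 5)) = 5*(6*(-1)) = 5*(-6) = -30)
w(J) = 20 + 5*J (w(J) = 5*(J + 4) = 5*(4 + J) = 20 + 5*J)
-w(K)*(-15) = -(20 + 5*(-30))*(-15) = -(20 - 150)*(-15) = -1*(-130)*(-15) = 130*(-15) = -1950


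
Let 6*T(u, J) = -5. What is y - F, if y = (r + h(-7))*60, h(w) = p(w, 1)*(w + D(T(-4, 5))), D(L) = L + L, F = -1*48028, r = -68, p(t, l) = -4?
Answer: 46028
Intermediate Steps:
T(u, J) = -5/6 (T(u, J) = (1/6)*(-5) = -5/6)
F = -48028
D(L) = 2*L
h(w) = 20/3 - 4*w (h(w) = -4*(w + 2*(-5/6)) = -4*(w - 5/3) = -4*(-5/3 + w) = 20/3 - 4*w)
y = -2000 (y = (-68 + (20/3 - 4*(-7)))*60 = (-68 + (20/3 + 28))*60 = (-68 + 104/3)*60 = -100/3*60 = -2000)
y - F = -2000 - 1*(-48028) = -2000 + 48028 = 46028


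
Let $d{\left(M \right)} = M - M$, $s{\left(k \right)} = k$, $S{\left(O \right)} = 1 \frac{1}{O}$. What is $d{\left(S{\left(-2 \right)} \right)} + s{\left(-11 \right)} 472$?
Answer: $-5192$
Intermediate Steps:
$S{\left(O \right)} = \frac{1}{O}$
$d{\left(M \right)} = 0$
$d{\left(S{\left(-2 \right)} \right)} + s{\left(-11 \right)} 472 = 0 - 5192 = -5192$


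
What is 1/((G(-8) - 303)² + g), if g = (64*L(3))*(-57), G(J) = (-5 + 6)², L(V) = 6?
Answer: 1/69316 ≈ 1.4427e-5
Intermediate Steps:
G(J) = 1 (G(J) = 1² = 1)
g = -21888 (g = (64*6)*(-57) = 384*(-57) = -21888)
1/((G(-8) - 303)² + g) = 1/((1 - 303)² - 21888) = 1/((-302)² - 21888) = 1/(91204 - 21888) = 1/69316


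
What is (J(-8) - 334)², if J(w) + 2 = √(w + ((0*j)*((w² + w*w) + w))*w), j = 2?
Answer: 112888 - 1344*I*√2 ≈ 1.1289e+5 - 1900.7*I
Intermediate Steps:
J(w) = -2 + √w (J(w) = -2 + √(w + ((0*2)*((w² + w*w) + w))*w) = -2 + √(w + (0*((w² + w²) + w))*w) = -2 + √(w + (0*(2*w² + w))*w) = -2 + √(w + (0*(w + 2*w²))*w) = -2 + √(w + 0*w) = -2 + √(w + 0) = -2 + √w)
(J(-8) - 334)² = ((-2 + √(-8)) - 334)² = ((-2 + 2*I*√2) - 334)² = (-336 + 2*I*√2)²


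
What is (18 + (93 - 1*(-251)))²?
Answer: 131044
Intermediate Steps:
(18 + (93 - 1*(-251)))² = (18 + (93 + 251))² = (18 + 344)² = 362² = 131044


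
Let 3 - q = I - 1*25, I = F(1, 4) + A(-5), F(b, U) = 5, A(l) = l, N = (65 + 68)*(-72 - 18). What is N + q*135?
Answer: -8190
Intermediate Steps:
N = -11970 (N = 133*(-90) = -11970)
I = 0 (I = 5 - 5 = 0)
q = 28 (q = 3 - (0 - 1*25) = 3 - (0 - 25) = 3 - 1*(-25) = 3 + 25 = 28)
N + q*135 = -11970 + 28*135 = -11970 + 3780 = -8190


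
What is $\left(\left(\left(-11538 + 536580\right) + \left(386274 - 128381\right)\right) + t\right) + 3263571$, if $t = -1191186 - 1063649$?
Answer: $1791671$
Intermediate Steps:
$t = -2254835$ ($t = -1191186 - 1063649 = -2254835$)
$\left(\left(\left(-11538 + 536580\right) + \left(386274 - 128381\right)\right) + t\right) + 3263571 = \left(\left(\left(-11538 + 536580\right) + \left(386274 - 128381\right)\right) - 2254835\right) + 3263571 = \left(\left(525042 + 257893\right) - 2254835\right) + 3263571 = \left(782935 - 2254835\right) + 3263571 = -1471900 + 3263571 = 1791671$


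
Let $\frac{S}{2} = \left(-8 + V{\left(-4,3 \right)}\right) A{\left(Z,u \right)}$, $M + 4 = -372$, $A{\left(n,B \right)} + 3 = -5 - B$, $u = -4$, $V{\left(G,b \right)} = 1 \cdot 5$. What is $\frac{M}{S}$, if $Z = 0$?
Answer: $- \frac{47}{3} \approx -15.667$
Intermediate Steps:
$V{\left(G,b \right)} = 5$
$A{\left(n,B \right)} = -8 - B$ ($A{\left(n,B \right)} = -3 - \left(5 + B\right) = -8 - B$)
$M = -376$ ($M = -4 - 372 = -376$)
$S = 24$ ($S = 2 \left(-8 + 5\right) \left(-8 - -4\right) = 2 \left(- 3 \left(-8 + 4\right)\right) = 2 \left(\left(-3\right) \left(-4\right)\right) = 2 \cdot 12 = 24$)
$\frac{M}{S} = - \frac{376}{24} = \left(-376\right) \frac{1}{24} = - \frac{47}{3}$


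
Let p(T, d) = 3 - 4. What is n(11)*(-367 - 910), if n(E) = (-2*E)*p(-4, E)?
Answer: -28094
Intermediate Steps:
p(T, d) = -1
n(E) = 2*E (n(E) = -2*E*(-1) = 2*E)
n(11)*(-367 - 910) = (2*11)*(-367 - 910) = 22*(-1277) = -28094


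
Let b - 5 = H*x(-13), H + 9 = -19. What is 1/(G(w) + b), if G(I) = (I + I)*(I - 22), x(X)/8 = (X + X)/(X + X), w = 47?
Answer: 1/2131 ≈ 0.00046926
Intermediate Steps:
H = -28 (H = -9 - 19 = -28)
x(X) = 8 (x(X) = 8*((X + X)/(X + X)) = 8*((2*X)/((2*X))) = 8*((2*X)*(1/(2*X))) = 8*1 = 8)
G(I) = 2*I*(-22 + I) (G(I) = (2*I)*(-22 + I) = 2*I*(-22 + I))
b = -219 (b = 5 - 28*8 = 5 - 224 = -219)
1/(G(w) + b) = 1/(2*47*(-22 + 47) - 219) = 1/(2*47*25 - 219) = 1/(2350 - 219) = 1/2131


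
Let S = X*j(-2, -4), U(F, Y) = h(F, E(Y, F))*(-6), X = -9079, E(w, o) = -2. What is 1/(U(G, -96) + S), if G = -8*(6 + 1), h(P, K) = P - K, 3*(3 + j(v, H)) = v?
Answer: 3/100841 ≈ 2.9750e-5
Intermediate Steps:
j(v, H) = -3 + v/3
G = -56 (G = -8*7 = -56)
U(F, Y) = -12 - 6*F (U(F, Y) = (F - 1*(-2))*(-6) = (F + 2)*(-6) = (2 + F)*(-6) = -12 - 6*F)
S = 99869/3 (S = -9079*(-3 + (⅓)*(-2)) = -9079*(-3 - ⅔) = -9079*(-11/3) = 99869/3 ≈ 33290.)
1/(U(G, -96) + S) = 1/((-12 - 6*(-56)) + 99869/3) = 1/((-12 + 336) + 99869/3) = 1/(324 + 99869/3) = 1/(100841/3) = 3/100841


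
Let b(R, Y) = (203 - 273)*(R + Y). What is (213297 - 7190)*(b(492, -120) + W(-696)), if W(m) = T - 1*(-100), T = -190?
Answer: -5385575910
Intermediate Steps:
b(R, Y) = -70*R - 70*Y (b(R, Y) = -70*(R + Y) = -70*R - 70*Y)
W(m) = -90 (W(m) = -190 - 1*(-100) = -190 + 100 = -90)
(213297 - 7190)*(b(492, -120) + W(-696)) = (213297 - 7190)*((-70*492 - 70*(-120)) - 90) = 206107*((-34440 + 8400) - 90) = 206107*(-26040 - 90) = 206107*(-26130) = -5385575910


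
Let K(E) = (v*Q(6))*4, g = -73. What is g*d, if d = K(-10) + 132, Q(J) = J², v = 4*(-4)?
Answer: 158556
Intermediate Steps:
v = -16
K(E) = -2304 (K(E) = -16*6²*4 = -16*36*4 = -576*4 = -2304)
d = -2172 (d = -2304 + 132 = -2172)
g*d = -73*(-2172) = 158556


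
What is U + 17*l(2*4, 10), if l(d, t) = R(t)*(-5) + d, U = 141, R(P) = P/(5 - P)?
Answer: 447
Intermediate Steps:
l(d, t) = d + 5*t/(-5 + t) (l(d, t) = -t/(-5 + t)*(-5) + d = 5*t/(-5 + t) + d = d + 5*t/(-5 + t))
U + 17*l(2*4, 10) = 141 + 17*((5*10 + (2*4)*(-5 + 10))/(-5 + 10)) = 141 + 17*((50 + 8*5)/5) = 141 + 17*((50 + 40)/5) = 141 + 17*((⅕)*90) = 141 + 17*18 = 141 + 306 = 447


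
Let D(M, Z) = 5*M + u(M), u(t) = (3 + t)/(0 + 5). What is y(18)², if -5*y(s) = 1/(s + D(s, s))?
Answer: 1/314721 ≈ 3.1774e-6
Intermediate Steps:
u(t) = ⅗ + t/5 (u(t) = (3 + t)/5 = (3 + t)*(⅕) = ⅗ + t/5)
D(M, Z) = ⅗ + 26*M/5 (D(M, Z) = 5*M + (⅗ + M/5) = ⅗ + 26*M/5)
y(s) = -1/(5*(⅗ + 31*s/5)) (y(s) = -1/(5*(s + (⅗ + 26*s/5))) = -1/(5*(⅗ + 31*s/5)))
y(18)² = (-1/(3 + 31*18))² = (-1/(3 + 558))² = (-1/561)² = 1/314721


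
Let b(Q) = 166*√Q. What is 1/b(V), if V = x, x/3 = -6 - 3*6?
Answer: -I*√2/1992 ≈ -0.00070995*I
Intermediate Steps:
x = -72 (x = 3*(-6 - 3*6) = 3*(-6 - 18) = 3*(-24) = -72)
V = -72
1/b(V) = 1/(166*√(-72)) = 1/(166*(6*I*√2)) = 1/(996*I*√2) = -I*√2/1992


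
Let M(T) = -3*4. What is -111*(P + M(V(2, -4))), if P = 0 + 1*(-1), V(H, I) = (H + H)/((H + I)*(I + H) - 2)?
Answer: 1443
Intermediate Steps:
V(H, I) = 2*H/(-2 + (H + I)²) (V(H, I) = (2*H)/((H + I)*(H + I) - 2) = (2*H)/((H + I)² - 2) = (2*H)/(-2 + (H + I)²) = 2*H/(-2 + (H + I)²))
P = -1 (P = 0 - 1 = -1)
M(T) = -12
-111*(P + M(V(2, -4))) = -111*(-1 - 12) = -111*(-13) = 1443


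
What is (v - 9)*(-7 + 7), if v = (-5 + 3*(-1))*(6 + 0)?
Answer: 0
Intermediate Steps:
v = -48 (v = (-5 - 3)*6 = -8*6 = -48)
(v - 9)*(-7 + 7) = (-48 - 9)*(-7 + 7) = -57*0 = 0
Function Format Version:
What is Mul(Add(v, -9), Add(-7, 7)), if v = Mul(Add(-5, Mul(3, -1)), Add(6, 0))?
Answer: 0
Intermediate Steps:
v = -48 (v = Mul(Add(-5, -3), 6) = Mul(-8, 6) = -48)
Mul(Add(v, -9), Add(-7, 7)) = Mul(Add(-48, -9), Add(-7, 7)) = Mul(-57, 0) = 0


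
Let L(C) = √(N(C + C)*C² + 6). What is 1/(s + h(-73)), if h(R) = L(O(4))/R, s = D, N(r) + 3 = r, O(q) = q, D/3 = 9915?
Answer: 158511105/4714912818139 + 73*√86/4714912818139 ≈ 3.3619e-5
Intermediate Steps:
D = 29745 (D = 3*9915 = 29745)
N(r) = -3 + r
s = 29745
L(C) = √(6 + C²*(-3 + 2*C)) (L(C) = √((-3 + (C + C))*C² + 6) = √((-3 + 2*C)*C² + 6) = √(C²*(-3 + 2*C) + 6) = √(6 + C²*(-3 + 2*C)))
h(R) = √86/R (h(R) = √(6 + 4²*(-3 + 2*4))/R = √(6 + 16*(-3 + 8))/R = √(6 + 16*5)/R = √(6 + 80)/R = √86/R)
1/(s + h(-73)) = 1/(29745 + √86/(-73)) = 1/(29745 + √86*(-1/73)) = 1/(29745 - √86/73)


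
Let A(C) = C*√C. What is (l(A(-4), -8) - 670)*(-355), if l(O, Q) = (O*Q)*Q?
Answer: 237850 + 181760*I ≈ 2.3785e+5 + 1.8176e+5*I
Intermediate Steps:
A(C) = C^(3/2)
l(O, Q) = O*Q²
(l(A(-4), -8) - 670)*(-355) = ((-4)^(3/2)*(-8)² - 670)*(-355) = (-8*I*64 - 670)*(-355) = (-512*I - 670)*(-355) = (-670 - 512*I)*(-355) = 237850 + 181760*I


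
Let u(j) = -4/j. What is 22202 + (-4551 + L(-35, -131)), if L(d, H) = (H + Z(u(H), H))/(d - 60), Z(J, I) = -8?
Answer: 1676984/95 ≈ 17652.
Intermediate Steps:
L(d, H) = (-8 + H)/(-60 + d) (L(d, H) = (H - 8)/(d - 60) = (-8 + H)/(-60 + d))
22202 + (-4551 + L(-35, -131)) = 22202 + (-4551 + (-8 - 131)/(-60 - 35)) = 22202 + (-4551 - 139/(-95)) = 22202 + (-4551 - 1/95*(-139)) = 22202 + (-4551 + 139/95) = 22202 - 432206/95 = 1676984/95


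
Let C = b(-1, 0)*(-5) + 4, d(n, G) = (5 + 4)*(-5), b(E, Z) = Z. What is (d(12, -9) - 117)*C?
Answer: -648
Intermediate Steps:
d(n, G) = -45 (d(n, G) = 9*(-5) = -45)
C = 4 (C = 0*(-5) + 4 = 0 + 4 = 4)
(d(12, -9) - 117)*C = (-45 - 117)*4 = -162*4 = -648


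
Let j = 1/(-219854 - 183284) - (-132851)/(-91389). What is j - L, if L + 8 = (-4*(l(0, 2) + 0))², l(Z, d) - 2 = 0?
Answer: -2116730584019/36842378682 ≈ -57.454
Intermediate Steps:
l(Z, d) = 2 (l(Z, d) = 2 + 0 = 2)
j = -53557377827/36842378682 (j = 1/(-403138) - (-132851)*(-1)/91389 = -1/403138 - 1*132851/91389 = -1/403138 - 132851/91389 = -53557377827/36842378682 ≈ -1.4537)
L = 56 (L = -8 + (-4*(2 + 0))² = -8 + (-4*2)² = -8 + (-8)² = -8 + 64 = 56)
j - L = -53557377827/36842378682 - 1*56 = -53557377827/36842378682 - 56 = -2116730584019/36842378682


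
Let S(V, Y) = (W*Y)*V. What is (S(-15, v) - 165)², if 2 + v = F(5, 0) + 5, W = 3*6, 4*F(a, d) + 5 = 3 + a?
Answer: 5546025/4 ≈ 1.3865e+6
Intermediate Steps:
F(a, d) = -½ + a/4 (F(a, d) = -5/4 + (3 + a)/4 = -5/4 + (¾ + a/4) = -½ + a/4)
W = 18
v = 15/4 (v = -2 + ((-½ + (¼)*5) + 5) = -2 + ((-½ + 5/4) + 5) = -2 + (¾ + 5) = -2 + 23/4 = 15/4 ≈ 3.7500)
S(V, Y) = 18*V*Y (S(V, Y) = (18*Y)*V = 18*V*Y)
(S(-15, v) - 165)² = (18*(-15)*(15/4) - 165)² = (-2025/2 - 165)² = (-2355/2)² = 5546025/4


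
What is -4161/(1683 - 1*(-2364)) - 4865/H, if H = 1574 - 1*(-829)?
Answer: -520834/170613 ≈ -3.0527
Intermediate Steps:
H = 2403 (H = 1574 + 829 = 2403)
-4161/(1683 - 1*(-2364)) - 4865/H = -4161/(1683 - 1*(-2364)) - 4865/2403 = -4161/(1683 + 2364) - 4865*1/2403 = -4161/4047 - 4865/2403 = -4161*1/4047 - 4865/2403 = -73/71 - 4865/2403 = -520834/170613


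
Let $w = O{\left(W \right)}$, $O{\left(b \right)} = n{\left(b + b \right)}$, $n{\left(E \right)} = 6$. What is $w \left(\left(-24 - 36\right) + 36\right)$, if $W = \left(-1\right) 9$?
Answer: $-144$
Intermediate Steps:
$W = -9$
$O{\left(b \right)} = 6$
$w = 6$
$w \left(\left(-24 - 36\right) + 36\right) = 6 \left(\left(-24 - 36\right) + 36\right) = 6 \left(-60 + 36\right) = 6 \left(-24\right) = -144$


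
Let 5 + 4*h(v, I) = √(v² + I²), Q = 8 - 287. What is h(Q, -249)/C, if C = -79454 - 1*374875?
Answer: 5/1817316 - √15538/605772 ≈ -0.00020302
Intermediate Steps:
Q = -279
C = -454329 (C = -79454 - 374875 = -454329)
h(v, I) = -5/4 + √(I² + v²)/4 (h(v, I) = -5/4 + √(v² + I²)/4 = -5/4 + √(I² + v²)/4)
h(Q, -249)/C = (-5/4 + √((-249)² + (-279)²)/4)/(-454329) = (-5/4 + √(62001 + 77841)/4)*(-1/454329) = (-5/4 + √139842/4)*(-1/454329) = (-5/4 + (3*√15538)/4)*(-1/454329) = (-5/4 + 3*√15538/4)*(-1/454329) = 5/1817316 - √15538/605772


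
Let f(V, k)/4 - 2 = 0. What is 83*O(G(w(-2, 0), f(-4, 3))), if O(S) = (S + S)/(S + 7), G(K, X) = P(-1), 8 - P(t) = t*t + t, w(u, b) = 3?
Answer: 1328/15 ≈ 88.533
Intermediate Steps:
f(V, k) = 8 (f(V, k) = 8 + 4*0 = 8 + 0 = 8)
P(t) = 8 - t - t² (P(t) = 8 - (t*t + t) = 8 - (t² + t) = 8 - (t + t²) = 8 + (-t - t²) = 8 - t - t²)
G(K, X) = 8 (G(K, X) = 8 - 1*(-1) - 1*(-1)² = 8 + 1 - 1*1 = 8 + 1 - 1 = 8)
O(S) = 2*S/(7 + S) (O(S) = (2*S)/(7 + S) = 2*S/(7 + S))
83*O(G(w(-2, 0), f(-4, 3))) = 83*(2*8/(7 + 8)) = 83*(2*8/15) = 83*(2*8*(1/15)) = 83*(16/15) = 1328/15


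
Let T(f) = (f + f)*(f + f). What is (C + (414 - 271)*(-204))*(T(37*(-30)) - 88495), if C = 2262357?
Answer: 10808403247425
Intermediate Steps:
T(f) = 4*f² (T(f) = (2*f)*(2*f) = 4*f²)
(C + (414 - 271)*(-204))*(T(37*(-30)) - 88495) = (2262357 + (414 - 271)*(-204))*(4*(37*(-30))² - 88495) = (2262357 + 143*(-204))*(4*(-1110)² - 88495) = (2262357 - 29172)*(4*1232100 - 88495) = 2233185*(4928400 - 88495) = 2233185*4839905 = 10808403247425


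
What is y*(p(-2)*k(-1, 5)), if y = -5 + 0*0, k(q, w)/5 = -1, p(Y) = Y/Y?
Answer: 25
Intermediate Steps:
p(Y) = 1
k(q, w) = -5 (k(q, w) = 5*(-1) = -5)
y = -5 (y = -5 + 0 = -5)
y*(p(-2)*k(-1, 5)) = -5*(-5) = 25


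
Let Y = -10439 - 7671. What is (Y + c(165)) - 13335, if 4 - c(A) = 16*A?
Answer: -34081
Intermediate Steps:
c(A) = 4 - 16*A
Y = -18110
(Y + c(165)) - 13335 = (-18110 + (4 - 16*165)) - 13335 = (-18110 + (4 - 2640)) - 13335 = (-18110 - 2636) - 13335 = -20746 - 13335 = -34081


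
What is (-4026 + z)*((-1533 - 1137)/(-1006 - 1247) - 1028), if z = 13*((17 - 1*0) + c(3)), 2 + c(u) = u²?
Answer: 2864006532/751 ≈ 3.8136e+6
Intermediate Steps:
c(u) = -2 + u²
z = 312 (z = 13*((17 - 1*0) + (-2 + 3²)) = 13*((17 + 0) + (-2 + 9)) = 13*(17 + 7) = 13*24 = 312)
(-4026 + z)*((-1533 - 1137)/(-1006 - 1247) - 1028) = (-4026 + 312)*((-1533 - 1137)/(-1006 - 1247) - 1028) = -3714*(-2670/(-2253) - 1028) = -3714*(-2670*(-1/2253) - 1028) = -3714*(890/751 - 1028) = -3714*(-771138/751) = 2864006532/751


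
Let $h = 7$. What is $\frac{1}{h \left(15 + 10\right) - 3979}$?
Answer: $- \frac{1}{3804} \approx -0.00026288$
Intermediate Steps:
$\frac{1}{h \left(15 + 10\right) - 3979} = \frac{1}{7 \left(15 + 10\right) - 3979} = \frac{1}{7 \cdot 25 - 3979} = \frac{1}{175 - 3979} = \frac{1}{-3804} = - \frac{1}{3804}$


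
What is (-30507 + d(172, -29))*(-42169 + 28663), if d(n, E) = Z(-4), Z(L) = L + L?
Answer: 412135590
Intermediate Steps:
Z(L) = 2*L
d(n, E) = -8 (d(n, E) = 2*(-4) = -8)
(-30507 + d(172, -29))*(-42169 + 28663) = (-30507 - 8)*(-42169 + 28663) = -30515*(-13506) = 412135590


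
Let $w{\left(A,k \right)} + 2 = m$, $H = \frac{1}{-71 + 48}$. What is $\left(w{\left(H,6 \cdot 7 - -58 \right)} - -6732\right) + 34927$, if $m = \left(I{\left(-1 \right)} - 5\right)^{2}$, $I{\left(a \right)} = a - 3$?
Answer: $41738$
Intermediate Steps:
$I{\left(a \right)} = -3 + a$
$m = 81$ ($m = \left(\left(-3 - 1\right) - 5\right)^{2} = \left(-4 - 5\right)^{2} = \left(-9\right)^{2} = 81$)
$H = - \frac{1}{23}$ ($H = \frac{1}{-23} = - \frac{1}{23} \approx -0.043478$)
$w{\left(A,k \right)} = 79$ ($w{\left(A,k \right)} = -2 + 81 = 79$)
$\left(w{\left(H,6 \cdot 7 - -58 \right)} - -6732\right) + 34927 = \left(79 - -6732\right) + 34927 = \left(79 + 6732\right) + 34927 = 6811 + 34927 = 41738$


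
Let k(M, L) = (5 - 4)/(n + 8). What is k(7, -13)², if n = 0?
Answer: 1/64 ≈ 0.015625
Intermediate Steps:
k(M, L) = ⅛ (k(M, L) = (5 - 4)/(0 + 8) = 1/8 = 1*(⅛) = ⅛)
k(7, -13)² = (⅛)² = 1/64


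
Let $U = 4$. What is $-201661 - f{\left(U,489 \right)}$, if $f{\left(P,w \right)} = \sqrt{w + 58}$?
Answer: $-201661 - \sqrt{547} \approx -2.0168 \cdot 10^{5}$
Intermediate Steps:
$f{\left(P,w \right)} = \sqrt{58 + w}$
$-201661 - f{\left(U,489 \right)} = -201661 - \sqrt{58 + 489} = -201661 - \sqrt{547}$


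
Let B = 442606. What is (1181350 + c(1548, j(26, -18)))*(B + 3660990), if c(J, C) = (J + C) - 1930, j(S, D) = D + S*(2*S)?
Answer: 4851689757992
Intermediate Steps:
j(S, D) = D + 2*S²
c(J, C) = -1930 + C + J (c(J, C) = (C + J) - 1930 = -1930 + C + J)
(1181350 + c(1548, j(26, -18)))*(B + 3660990) = (1181350 + (-1930 + (-18 + 2*26²) + 1548))*(442606 + 3660990) = (1181350 + (-1930 + (-18 + 2*676) + 1548))*4103596 = (1181350 + (-1930 + (-18 + 1352) + 1548))*4103596 = (1181350 + (-1930 + 1334 + 1548))*4103596 = (1181350 + 952)*4103596 = 1182302*4103596 = 4851689757992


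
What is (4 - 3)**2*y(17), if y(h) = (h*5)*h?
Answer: 1445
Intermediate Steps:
y(h) = 5*h**2 (y(h) = (5*h)*h = 5*h**2)
(4 - 3)**2*y(17) = (4 - 3)**2*(5*17**2) = 1**2*(5*289) = 1*1445 = 1445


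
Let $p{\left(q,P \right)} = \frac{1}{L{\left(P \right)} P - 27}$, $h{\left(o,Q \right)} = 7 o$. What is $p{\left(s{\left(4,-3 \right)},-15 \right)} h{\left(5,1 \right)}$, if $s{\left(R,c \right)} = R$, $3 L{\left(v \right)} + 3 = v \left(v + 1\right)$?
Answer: $- \frac{35}{1062} \approx -0.032957$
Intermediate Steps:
$L{\left(v \right)} = -1 + \frac{v \left(1 + v\right)}{3}$ ($L{\left(v \right)} = -1 + \frac{v \left(v + 1\right)}{3} = -1 + \frac{v \left(1 + v\right)}{3}$)
$p{\left(q,P \right)} = \frac{1}{-27 + P \left(-1 + \frac{P}{3} + \frac{P^{2}}{3}\right)}$ ($p{\left(q,P \right)} = \frac{1}{\left(-1 + \frac{P}{3} + \frac{P^{2}}{3}\right) P - 27} = \frac{1}{P \left(-1 + \frac{P}{3} + \frac{P^{2}}{3}\right) - 27} = \frac{1}{-27 + P \left(-1 + \frac{P}{3} + \frac{P^{2}}{3}\right)}$)
$p{\left(s{\left(4,-3 \right)},-15 \right)} h{\left(5,1 \right)} = \frac{3}{-81 - 15 \left(-3 - 15 + \left(-15\right)^{2}\right)} 7 \cdot 5 = \frac{3}{-81 - 15 \left(-3 - 15 + 225\right)} 35 = \frac{3}{-81 - 3105} \cdot 35 = \frac{3}{-3186} \cdot 35 = 3 \left(- \frac{1}{3186}\right) 35 = \left(- \frac{1}{1062}\right) 35 = - \frac{35}{1062}$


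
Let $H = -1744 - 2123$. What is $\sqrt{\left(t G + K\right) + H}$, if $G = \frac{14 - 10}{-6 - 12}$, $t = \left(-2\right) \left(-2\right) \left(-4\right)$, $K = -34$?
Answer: $\frac{i \sqrt{35077}}{3} \approx 62.43 i$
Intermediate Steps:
$H = -3867$ ($H = -1744 - 2123 = -3867$)
$t = -16$ ($t = 4 \left(-4\right) = -16$)
$G = - \frac{2}{9}$ ($G = \frac{4}{-18} = 4 \left(- \frac{1}{18}\right) = - \frac{2}{9} \approx -0.22222$)
$\sqrt{\left(t G + K\right) + H} = \sqrt{\left(\left(-16\right) \left(- \frac{2}{9}\right) - 34\right) - 3867} = \sqrt{\left(\frac{32}{9} - 34\right) - 3867} = \sqrt{- \frac{274}{9} - 3867} = \sqrt{- \frac{35077}{9}} = \frac{i \sqrt{35077}}{3}$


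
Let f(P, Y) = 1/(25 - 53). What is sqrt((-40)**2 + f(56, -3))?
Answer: sqrt(313593)/14 ≈ 40.000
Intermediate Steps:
f(P, Y) = -1/28 (f(P, Y) = 1/(-28) = -1/28)
sqrt((-40)**2 + f(56, -3)) = sqrt((-40)**2 - 1/28) = sqrt(1600 - 1/28) = sqrt(44799/28) = sqrt(313593)/14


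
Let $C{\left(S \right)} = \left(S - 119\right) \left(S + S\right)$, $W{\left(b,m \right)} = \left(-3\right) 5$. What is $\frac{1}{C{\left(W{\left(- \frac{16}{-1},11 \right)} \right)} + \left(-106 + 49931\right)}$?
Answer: $\frac{1}{53845} \approx 1.8572 \cdot 10^{-5}$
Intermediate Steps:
$W{\left(b,m \right)} = -15$
$C{\left(S \right)} = 2 S \left(-119 + S\right)$ ($C{\left(S \right)} = \left(-119 + S\right) 2 S = 2 S \left(-119 + S\right)$)
$\frac{1}{C{\left(W{\left(- \frac{16}{-1},11 \right)} \right)} + \left(-106 + 49931\right)} = \frac{1}{2 \left(-15\right) \left(-119 - 15\right) + \left(-106 + 49931\right)} = \frac{1}{2 \left(-15\right) \left(-134\right) + 49825} = \frac{1}{4020 + 49825} = \frac{1}{53845}$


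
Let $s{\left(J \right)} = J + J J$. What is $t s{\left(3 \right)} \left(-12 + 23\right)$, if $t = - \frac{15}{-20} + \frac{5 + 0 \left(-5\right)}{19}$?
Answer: $\frac{2541}{19} \approx 133.74$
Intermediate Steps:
$t = \frac{77}{76}$ ($t = \left(-15\right) \left(- \frac{1}{20}\right) + \left(5 + 0\right) \frac{1}{19} = \frac{3}{4} + 5 \cdot \frac{1}{19} = \frac{3}{4} + \frac{5}{19} = \frac{77}{76} \approx 1.0132$)
$s{\left(J \right)} = J + J^{2}$
$t s{\left(3 \right)} \left(-12 + 23\right) = \frac{77 \cdot 3 \left(1 + 3\right)}{76} \left(-12 + 23\right) = \frac{77 \cdot 3 \cdot 4}{76} \cdot 11 = \frac{77}{76} \cdot 12 \cdot 11 = \frac{231}{19} \cdot 11 = \frac{2541}{19}$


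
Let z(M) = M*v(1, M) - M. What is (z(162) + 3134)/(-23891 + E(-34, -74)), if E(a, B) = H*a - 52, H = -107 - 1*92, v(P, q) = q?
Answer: -29216/17177 ≈ -1.7009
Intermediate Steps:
H = -199 (H = -107 - 92 = -199)
z(M) = M**2 - M (z(M) = M*M - M = M**2 - M)
E(a, B) = -52 - 199*a (E(a, B) = -199*a - 52 = -52 - 199*a)
(z(162) + 3134)/(-23891 + E(-34, -74)) = (162*(-1 + 162) + 3134)/(-23891 + (-52 - 199*(-34))) = (162*161 + 3134)/(-23891 + (-52 + 6766)) = (26082 + 3134)/(-23891 + 6714) = 29216/(-17177) = 29216*(-1/17177) = -29216/17177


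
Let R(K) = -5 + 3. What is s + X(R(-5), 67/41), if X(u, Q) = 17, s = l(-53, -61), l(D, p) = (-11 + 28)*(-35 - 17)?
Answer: -867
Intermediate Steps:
l(D, p) = -884 (l(D, p) = 17*(-52) = -884)
s = -884
R(K) = -2
s + X(R(-5), 67/41) = -884 + 17 = -867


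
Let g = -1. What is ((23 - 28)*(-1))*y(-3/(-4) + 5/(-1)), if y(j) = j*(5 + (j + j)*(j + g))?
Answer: -33745/32 ≈ -1054.5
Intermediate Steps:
y(j) = j*(5 + 2*j*(-1 + j)) (y(j) = j*(5 + (j + j)*(j - 1)) = j*(5 + (2*j)*(-1 + j)) = j*(5 + 2*j*(-1 + j)))
((23 - 28)*(-1))*y(-3/(-4) + 5/(-1)) = ((23 - 28)*(-1))*((-3/(-4) + 5/(-1))*(5 - 2*(-3/(-4) + 5/(-1)) + 2*(-3/(-4) + 5/(-1))²)) = (-5*(-1))*((-3*(-¼) + 5*(-1))*(5 - 2*(-3*(-¼) + 5*(-1)) + 2*(-3*(-¼) + 5*(-1))²)) = 5*((¾ - 5)*(5 - 2*(¾ - 5) + 2*(¾ - 5)²)) = 5*(-17*(5 - 2*(-17/4) + 2*(-17/4)²)/4) = 5*(-17*(5 + 17/2 + 2*(289/16))/4) = 5*(-17*(5 + 17/2 + 289/8)/4) = 5*(-17/4*397/8) = 5*(-6749/32) = -33745/32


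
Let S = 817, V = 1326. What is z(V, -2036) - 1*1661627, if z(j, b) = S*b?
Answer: -3325039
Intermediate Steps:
z(j, b) = 817*b
z(V, -2036) - 1*1661627 = 817*(-2036) - 1*1661627 = -1663412 - 1661627 = -3325039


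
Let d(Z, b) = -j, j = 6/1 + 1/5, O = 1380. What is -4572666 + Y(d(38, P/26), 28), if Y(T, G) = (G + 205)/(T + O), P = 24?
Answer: -31409641589/6869 ≈ -4.5727e+6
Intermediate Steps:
j = 31/5 (j = 6*1 + 1*(⅕) = 6 + ⅕ = 31/5 ≈ 6.2000)
d(Z, b) = -31/5 (d(Z, b) = -1*31/5 = -31/5)
Y(T, G) = (205 + G)/(1380 + T) (Y(T, G) = (G + 205)/(T + 1380) = (205 + G)/(1380 + T))
-4572666 + Y(d(38, P/26), 28) = -4572666 + (205 + 28)/(1380 - 31/5) = -4572666 + 233/(6869/5) = -4572666 + (5/6869)*233 = -4572666 + 1165/6869 = -31409641589/6869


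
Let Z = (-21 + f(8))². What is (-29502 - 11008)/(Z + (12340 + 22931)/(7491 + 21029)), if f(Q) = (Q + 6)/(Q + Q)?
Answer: -9242761600/92690533 ≈ -99.716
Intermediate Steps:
f(Q) = (6 + Q)/(2*Q) (f(Q) = (6 + Q)/((2*Q)) = (6 + Q)*(1/(2*Q)) = (6 + Q)/(2*Q))
Z = 25921/64 (Z = (-21 + (½)*(6 + 8)/8)² = (-21 + (½)*(⅛)*14)² = (-21 + 7/8)² = (-161/8)² = 25921/64 ≈ 405.02)
(-29502 - 11008)/(Z + (12340 + 22931)/(7491 + 21029)) = (-29502 - 11008)/(25921/64 + (12340 + 22931)/(7491 + 21029)) = -40510/(25921/64 + 35271/28520) = -40510/92690533/228160 = -40510*228160/92690533 = -9242761600/92690533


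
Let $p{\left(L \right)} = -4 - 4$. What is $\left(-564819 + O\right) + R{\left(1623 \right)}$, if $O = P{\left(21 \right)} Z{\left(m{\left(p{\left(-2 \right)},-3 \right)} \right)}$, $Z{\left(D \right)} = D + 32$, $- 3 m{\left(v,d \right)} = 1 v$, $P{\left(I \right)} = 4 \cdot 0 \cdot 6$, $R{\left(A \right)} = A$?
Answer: $-563196$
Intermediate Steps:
$p{\left(L \right)} = -8$ ($p{\left(L \right)} = -4 - 4 = -8$)
$P{\left(I \right)} = 0$ ($P{\left(I \right)} = 0 \cdot 6 = 0$)
$m{\left(v,d \right)} = - \frac{v}{3}$ ($m{\left(v,d \right)} = - \frac{1 v}{3} = - \frac{v}{3}$)
$Z{\left(D \right)} = 32 + D$
$O = 0$ ($O = 0 \left(32 - - \frac{8}{3}\right) = 0 \left(32 + \frac{8}{3}\right) = 0 \cdot \frac{104}{3} = 0$)
$\left(-564819 + O\right) + R{\left(1623 \right)} = \left(-564819 + 0\right) + 1623 = -564819 + 1623 = -563196$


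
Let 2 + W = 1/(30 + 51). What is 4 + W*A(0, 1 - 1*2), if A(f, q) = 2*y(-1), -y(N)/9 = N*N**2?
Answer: -286/9 ≈ -31.778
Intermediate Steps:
y(N) = -9*N**3 (y(N) = -9*N*N**2 = -9*N**3)
W = -161/81 (W = -2 + 1/(30 + 51) = -2 + 1/81 = -161/81 ≈ -1.9877)
A(f, q) = 18 (A(f, q) = 2*(-9*(-1)**3) = 2*(-9*(-1)) = 2*9 = 18)
4 + W*A(0, 1 - 1*2) = 4 - 161/81*18 = 4 - 322/9 = -286/9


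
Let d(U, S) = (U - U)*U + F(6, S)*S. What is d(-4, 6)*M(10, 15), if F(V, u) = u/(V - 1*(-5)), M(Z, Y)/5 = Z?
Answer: 1800/11 ≈ 163.64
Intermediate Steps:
M(Z, Y) = 5*Z
F(V, u) = u/(5 + V) (F(V, u) = u/(V + 5) = u/(5 + V))
d(U, S) = S²/11 (d(U, S) = (U - U)*U + (S/(5 + 6))*S = 0*U + (S/11)*S = 0 + (S*(1/11))*S = 0 + (S/11)*S = 0 + S²/11 = S²/11)
d(-4, 6)*M(10, 15) = ((1/11)*6²)*(5*10) = ((1/11)*36)*50 = (36/11)*50 = 1800/11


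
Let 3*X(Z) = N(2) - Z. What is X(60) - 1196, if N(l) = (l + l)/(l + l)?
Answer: -3647/3 ≈ -1215.7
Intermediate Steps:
N(l) = 1 (N(l) = (2*l)/((2*l)) = (2*l)*(1/(2*l)) = 1)
X(Z) = ⅓ - Z/3 (X(Z) = (1 - Z)/3 = ⅓ - Z/3)
X(60) - 1196 = (⅓ - ⅓*60) - 1196 = (⅓ - 20) - 1196 = -59/3 - 1196 = -3647/3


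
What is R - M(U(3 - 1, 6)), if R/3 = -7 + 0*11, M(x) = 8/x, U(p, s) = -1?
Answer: -13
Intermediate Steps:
R = -21 (R = 3*(-7 + 0*11) = 3*(-7 + 0) = 3*(-7) = -21)
R - M(U(3 - 1, 6)) = -21 - 8/(-1) = -21 - 8*(-1) = -21 - 1*(-8) = -21 + 8 = -13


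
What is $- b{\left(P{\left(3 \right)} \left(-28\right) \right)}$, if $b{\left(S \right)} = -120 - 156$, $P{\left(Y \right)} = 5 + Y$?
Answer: $276$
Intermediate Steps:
$b{\left(S \right)} = -276$
$- b{\left(P{\left(3 \right)} \left(-28\right) \right)} = \left(-1\right) \left(-276\right) = 276$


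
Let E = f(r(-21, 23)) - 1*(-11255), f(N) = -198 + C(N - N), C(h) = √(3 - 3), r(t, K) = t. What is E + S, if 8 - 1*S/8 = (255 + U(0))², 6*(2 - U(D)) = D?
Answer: -517271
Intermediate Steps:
U(D) = 2 - D/6
C(h) = 0 (C(h) = √0 = 0)
f(N) = -198 (f(N) = -198 + 0 = -198)
E = 11057 (E = -198 - 1*(-11255) = -198 + 11255 = 11057)
S = -528328 (S = 64 - 8*(255 + (2 - ⅙*0))² = 64 - 8*(255 + (2 + 0))² = 64 - 8*(255 + 2)² = 64 - 8*257² = 64 - 8*66049 = 64 - 528392 = -528328)
E + S = 11057 - 528328 = -517271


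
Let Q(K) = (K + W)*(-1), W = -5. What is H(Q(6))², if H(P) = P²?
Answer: 1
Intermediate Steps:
Q(K) = 5 - K (Q(K) = (K - 5)*(-1) = (-5 + K)*(-1) = 5 - K)
H(Q(6))² = ((5 - 1*6)²)² = ((5 - 6)²)² = ((-1)²)² = 1² = 1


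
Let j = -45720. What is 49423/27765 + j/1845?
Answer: -26182897/1138365 ≈ -23.000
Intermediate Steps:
49423/27765 + j/1845 = 49423/27765 - 45720/1845 = 49423*(1/27765) - 45720*1/1845 = 49423/27765 - 1016/41 = -26182897/1138365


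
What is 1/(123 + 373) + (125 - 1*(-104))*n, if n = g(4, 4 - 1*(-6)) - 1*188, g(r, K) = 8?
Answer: -20445119/496 ≈ -41220.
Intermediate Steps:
n = -180 (n = 8 - 1*188 = 8 - 188 = -180)
1/(123 + 373) + (125 - 1*(-104))*n = 1/(123 + 373) + (125 - 1*(-104))*(-180) = 1/496 + (125 + 104)*(-180) = 1/496 + 229*(-180) = 1/496 - 41220 = -20445119/496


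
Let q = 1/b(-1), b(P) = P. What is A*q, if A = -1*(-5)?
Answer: -5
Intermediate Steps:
q = -1 (q = 1/(-1) = -1)
A = 5
A*q = 5*(-1) = -5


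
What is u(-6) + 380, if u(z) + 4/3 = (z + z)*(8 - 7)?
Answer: 1100/3 ≈ 366.67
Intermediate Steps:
u(z) = -4/3 + 2*z (u(z) = -4/3 + (z + z)*(8 - 7) = -4/3 + (2*z)*1 = -4/3 + 2*z)
u(-6) + 380 = (-4/3 + 2*(-6)) + 380 = (-4/3 - 12) + 380 = -40/3 + 380 = 1100/3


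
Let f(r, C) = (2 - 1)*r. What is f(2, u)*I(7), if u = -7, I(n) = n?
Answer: 14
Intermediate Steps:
f(r, C) = r (f(r, C) = 1*r = r)
f(2, u)*I(7) = 2*7 = 14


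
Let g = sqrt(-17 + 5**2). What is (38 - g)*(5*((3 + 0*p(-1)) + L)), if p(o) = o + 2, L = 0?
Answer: 570 - 30*sqrt(2) ≈ 527.57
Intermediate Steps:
p(o) = 2 + o
g = 2*sqrt(2) (g = sqrt(-17 + 25) = sqrt(8) = 2*sqrt(2) ≈ 2.8284)
(38 - g)*(5*((3 + 0*p(-1)) + L)) = (38 - 2*sqrt(2))*(5*((3 + 0*(2 - 1)) + 0)) = (38 - 2*sqrt(2))*(5*((3 + 0*1) + 0)) = (38 - 2*sqrt(2))*(5*((3 + 0) + 0)) = (38 - 2*sqrt(2))*(5*(3 + 0)) = (38 - 2*sqrt(2))*(5*3) = (38 - 2*sqrt(2))*15 = 570 - 30*sqrt(2)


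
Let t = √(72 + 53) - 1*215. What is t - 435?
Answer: -650 + 5*√5 ≈ -638.82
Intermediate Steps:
t = -215 + 5*√5 (t = √125 - 215 = 5*√5 - 215 = -215 + 5*√5 ≈ -203.82)
t - 435 = (-215 + 5*√5) - 435 = -650 + 5*√5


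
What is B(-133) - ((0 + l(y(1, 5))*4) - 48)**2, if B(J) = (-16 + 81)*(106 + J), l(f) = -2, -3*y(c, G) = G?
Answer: -4891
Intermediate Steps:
y(c, G) = -G/3
B(J) = 6890 + 65*J (B(J) = 65*(106 + J) = 6890 + 65*J)
B(-133) - ((0 + l(y(1, 5))*4) - 48)**2 = (6890 + 65*(-133)) - ((0 - 2*4) - 48)**2 = (6890 - 8645) - ((0 - 8) - 48)**2 = -1755 - (-8 - 48)**2 = -1755 - 1*(-56)**2 = -1755 - 1*3136 = -1755 - 3136 = -4891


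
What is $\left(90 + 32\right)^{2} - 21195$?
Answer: $-6311$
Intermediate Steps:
$\left(90 + 32\right)^{2} - 21195 = 122^{2} - 21195 = 14884 - 21195 = -6311$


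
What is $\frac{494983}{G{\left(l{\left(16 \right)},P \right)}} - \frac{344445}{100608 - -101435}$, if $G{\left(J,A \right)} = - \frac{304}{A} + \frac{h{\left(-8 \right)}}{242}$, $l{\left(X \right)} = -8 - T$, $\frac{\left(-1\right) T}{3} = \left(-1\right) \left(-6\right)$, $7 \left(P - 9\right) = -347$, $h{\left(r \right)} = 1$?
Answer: $\frac{1718290513639283}{26026169045} \approx 66022.0$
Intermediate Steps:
$P = - \frac{284}{7}$ ($P = 9 + \frac{1}{7} \left(-347\right) = 9 - \frac{347}{7} = - \frac{284}{7} \approx -40.571$)
$T = -18$ ($T = - 3 \left(\left(-1\right) \left(-6\right)\right) = \left(-3\right) 6 = -18$)
$l{\left(X \right)} = 10$ ($l{\left(X \right)} = -8 - -18 = -8 + 18 = 10$)
$G{\left(J,A \right)} = \frac{1}{242} - \frac{304}{A}$ ($G{\left(J,A \right)} = - \frac{304}{A} + 1 \cdot \frac{1}{242} = - \frac{304}{A} + \frac{1}{242} = \frac{1}{242} - \frac{304}{A}$)
$\frac{494983}{G{\left(l{\left(16 \right)},P \right)}} - \frac{344445}{100608 - -101435} = \frac{494983}{\frac{1}{242} \frac{1}{- \frac{284}{7}} \left(-73568 - \frac{284}{7}\right)} - \frac{344445}{100608 - -101435} = \frac{494983}{\frac{1}{242} \left(- \frac{7}{284}\right) \left(- \frac{515260}{7}\right)} - \frac{344445}{100608 + 101435} = \frac{494983}{\frac{128815}{17182}} - \frac{344445}{202043} = 494983 \cdot \frac{17182}{128815} - \frac{344445}{202043} = \frac{8504797906}{128815} - \frac{344445}{202043} = \frac{1718290513639283}{26026169045}$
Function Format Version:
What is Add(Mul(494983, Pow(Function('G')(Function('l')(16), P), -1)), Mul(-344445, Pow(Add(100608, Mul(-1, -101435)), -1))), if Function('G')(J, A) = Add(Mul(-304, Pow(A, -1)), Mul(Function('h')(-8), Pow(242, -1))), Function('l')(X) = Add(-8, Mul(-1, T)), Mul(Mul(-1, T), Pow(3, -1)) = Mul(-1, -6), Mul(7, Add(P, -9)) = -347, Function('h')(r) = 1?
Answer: Rational(1718290513639283, 26026169045) ≈ 66022.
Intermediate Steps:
P = Rational(-284, 7) (P = Add(9, Mul(Rational(1, 7), -347)) = Add(9, Rational(-347, 7)) = Rational(-284, 7) ≈ -40.571)
T = -18 (T = Mul(-3, Mul(-1, -6)) = Mul(-3, 6) = -18)
Function('l')(X) = 10 (Function('l')(X) = Add(-8, Mul(-1, -18)) = Add(-8, 18) = 10)
Function('G')(J, A) = Add(Rational(1, 242), Mul(-304, Pow(A, -1))) (Function('G')(J, A) = Add(Mul(-304, Pow(A, -1)), Mul(1, Pow(242, -1))) = Add(Mul(-304, Pow(A, -1)), Mul(1, Rational(1, 242))) = Add(Mul(-304, Pow(A, -1)), Rational(1, 242)) = Add(Rational(1, 242), Mul(-304, Pow(A, -1))))
Add(Mul(494983, Pow(Function('G')(Function('l')(16), P), -1)), Mul(-344445, Pow(Add(100608, Mul(-1, -101435)), -1))) = Add(Mul(494983, Pow(Mul(Rational(1, 242), Pow(Rational(-284, 7), -1), Add(-73568, Rational(-284, 7))), -1)), Mul(-344445, Pow(Add(100608, Mul(-1, -101435)), -1))) = Add(Mul(494983, Pow(Mul(Rational(1, 242), Rational(-7, 284), Rational(-515260, 7)), -1)), Mul(-344445, Pow(Add(100608, 101435), -1))) = Add(Mul(494983, Pow(Rational(128815, 17182), -1)), Mul(-344445, Pow(202043, -1))) = Add(Mul(494983, Rational(17182, 128815)), Mul(-344445, Rational(1, 202043))) = Add(Rational(8504797906, 128815), Rational(-344445, 202043)) = Rational(1718290513639283, 26026169045)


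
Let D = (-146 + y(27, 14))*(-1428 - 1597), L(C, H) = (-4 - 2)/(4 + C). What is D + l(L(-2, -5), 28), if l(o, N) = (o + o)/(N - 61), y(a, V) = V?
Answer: 4392302/11 ≈ 3.9930e+5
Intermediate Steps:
L(C, H) = -6/(4 + C)
l(o, N) = 2*o/(-61 + N) (l(o, N) = (2*o)/(-61 + N) = 2*o/(-61 + N))
D = 399300 (D = (-146 + 14)*(-1428 - 1597) = -132*(-3025) = 399300)
D + l(L(-2, -5), 28) = 399300 + 2*(-6/(4 - 2))/(-61 + 28) = 399300 + 2*(-6/2)/(-33) = 399300 + 2*(-6*½)*(-1/33) = 399300 + 2*(-3)*(-1/33) = 399300 + 2/11 = 4392302/11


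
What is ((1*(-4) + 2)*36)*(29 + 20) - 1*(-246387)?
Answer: 242859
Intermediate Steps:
((1*(-4) + 2)*36)*(29 + 20) - 1*(-246387) = ((-4 + 2)*36)*49 + 246387 = -2*36*49 + 246387 = -72*49 + 246387 = -3528 + 246387 = 242859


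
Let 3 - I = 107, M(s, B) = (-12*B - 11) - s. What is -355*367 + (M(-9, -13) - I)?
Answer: -130027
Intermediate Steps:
M(s, B) = -11 - s - 12*B (M(s, B) = (-11 - 12*B) - s = -11 - s - 12*B)
I = -104 (I = 3 - 1*107 = 3 - 107 = -104)
-355*367 + (M(-9, -13) - I) = -355*367 + ((-11 - 1*(-9) - 12*(-13)) - 1*(-104)) = -130285 + ((-11 + 9 + 156) + 104) = -130285 + (154 + 104) = -130285 + 258 = -130027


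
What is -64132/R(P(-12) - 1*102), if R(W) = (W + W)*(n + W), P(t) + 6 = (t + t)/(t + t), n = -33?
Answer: -16033/7490 ≈ -2.1406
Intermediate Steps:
P(t) = -5 (P(t) = -6 + (t + t)/(t + t) = -6 + (2*t)/((2*t)) = -6 + (2*t)*(1/(2*t)) = -6 + 1 = -5)
R(W) = 2*W*(-33 + W) (R(W) = (W + W)*(-33 + W) = (2*W)*(-33 + W) = 2*W*(-33 + W))
-64132/R(P(-12) - 1*102) = -64132*1/(2*(-33 + (-5 - 1*102))*(-5 - 1*102)) = -64132*1/(2*(-33 + (-5 - 102))*(-5 - 102)) = -64132*(-1/(214*(-33 - 107))) = -64132/(2*(-107)*(-140)) = -64132/29960 = -64132*1/29960 = -16033/7490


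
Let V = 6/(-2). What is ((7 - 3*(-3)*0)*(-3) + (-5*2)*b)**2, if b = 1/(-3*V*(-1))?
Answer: 32041/81 ≈ 395.57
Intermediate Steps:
V = -3 (V = 6*(-1/2) = -3)
b = -1/9 (b = 1/(-3*(-3)*(-1)) = 1/(9*(-1)) = 1/(-9) = -1/9 ≈ -0.11111)
((7 - 3*(-3)*0)*(-3) + (-5*2)*b)**2 = ((7 - 3*(-3)*0)*(-3) - 5*2*(-1/9))**2 = ((7 + 9*0)*(-3) - 10*(-1/9))**2 = ((7 + 0)*(-3) + 10/9)**2 = (7*(-3) + 10/9)**2 = (-21 + 10/9)**2 = (-179/9)**2 = 32041/81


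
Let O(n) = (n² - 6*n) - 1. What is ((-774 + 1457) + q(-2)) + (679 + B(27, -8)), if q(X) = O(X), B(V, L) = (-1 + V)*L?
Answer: 1169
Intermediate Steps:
O(n) = -1 + n² - 6*n
B(V, L) = L*(-1 + V)
q(X) = -1 + X² - 6*X
((-774 + 1457) + q(-2)) + (679 + B(27, -8)) = ((-774 + 1457) + (-1 + (-2)² - 6*(-2))) + (679 - 8*(-1 + 27)) = (683 + (-1 + 4 + 12)) + (679 - 8*26) = (683 + 15) + (679 - 208) = 698 + 471 = 1169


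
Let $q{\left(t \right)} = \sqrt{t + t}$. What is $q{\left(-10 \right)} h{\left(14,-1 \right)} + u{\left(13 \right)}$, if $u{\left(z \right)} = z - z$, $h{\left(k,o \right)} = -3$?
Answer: $- 6 i \sqrt{5} \approx - 13.416 i$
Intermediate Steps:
$q{\left(t \right)} = \sqrt{2} \sqrt{t}$ ($q{\left(t \right)} = \sqrt{2 t} = \sqrt{2} \sqrt{t}$)
$u{\left(z \right)} = 0$
$q{\left(-10 \right)} h{\left(14,-1 \right)} + u{\left(13 \right)} = \sqrt{2} \sqrt{-10} \left(-3\right) + 0 = \sqrt{2} i \sqrt{10} \left(-3\right) + 0 = 2 i \sqrt{5} \left(-3\right) + 0 = - 6 i \sqrt{5} + 0 = - 6 i \sqrt{5}$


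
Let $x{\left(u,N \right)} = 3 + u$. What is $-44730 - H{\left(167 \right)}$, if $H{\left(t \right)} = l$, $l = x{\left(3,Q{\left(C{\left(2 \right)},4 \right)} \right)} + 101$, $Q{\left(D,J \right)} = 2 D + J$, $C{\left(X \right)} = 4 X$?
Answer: $-44837$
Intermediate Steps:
$Q{\left(D,J \right)} = J + 2 D$
$l = 107$ ($l = \left(3 + 3\right) + 101 = 6 + 101 = 107$)
$H{\left(t \right)} = 107$
$-44730 - H{\left(167 \right)} = -44730 - 107 = -44837$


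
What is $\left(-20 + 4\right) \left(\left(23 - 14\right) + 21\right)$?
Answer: $-480$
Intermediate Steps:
$\left(-20 + 4\right) \left(\left(23 - 14\right) + 21\right) = - 16 \left(9 + 21\right) = \left(-16\right) 30 = -480$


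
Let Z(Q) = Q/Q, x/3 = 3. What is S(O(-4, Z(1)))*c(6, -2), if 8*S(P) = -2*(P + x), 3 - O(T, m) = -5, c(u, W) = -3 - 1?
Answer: 17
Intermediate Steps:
c(u, W) = -4
x = 9 (x = 3*3 = 9)
Z(Q) = 1
O(T, m) = 8 (O(T, m) = 3 - 1*(-5) = 3 + 5 = 8)
S(P) = -9/4 - P/4 (S(P) = (-2*(P + 9))/8 = (-2*(9 + P))/8 = (-18 - 2*P)/8 = -9/4 - P/4)
S(O(-4, Z(1)))*c(6, -2) = (-9/4 - 1/4*8)*(-4) = (-9/4 - 2)*(-4) = -17/4*(-4) = 17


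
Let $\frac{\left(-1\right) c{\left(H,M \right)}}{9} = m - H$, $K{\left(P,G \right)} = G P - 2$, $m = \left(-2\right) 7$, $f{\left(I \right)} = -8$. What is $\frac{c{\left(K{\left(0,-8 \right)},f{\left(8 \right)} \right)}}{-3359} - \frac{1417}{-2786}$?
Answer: $\frac{4458815}{9358174} \approx 0.47646$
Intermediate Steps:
$m = -14$
$K{\left(P,G \right)} = -2 + G P$
$c{\left(H,M \right)} = 126 + 9 H$ ($c{\left(H,M \right)} = - 9 \left(-14 - H\right) = 126 + 9 H$)
$\frac{c{\left(K{\left(0,-8 \right)},f{\left(8 \right)} \right)}}{-3359} - \frac{1417}{-2786} = \frac{126 + 9 \left(-2 - 0\right)}{-3359} - \frac{1417}{-2786} = \left(126 + 9 \left(-2 + 0\right)\right) \left(- \frac{1}{3359}\right) - - \frac{1417}{2786} = \left(126 + 9 \left(-2\right)\right) \left(- \frac{1}{3359}\right) + \frac{1417}{2786} = \left(126 - 18\right) \left(- \frac{1}{3359}\right) + \frac{1417}{2786} = 108 \left(- \frac{1}{3359}\right) + \frac{1417}{2786} = - \frac{108}{3359} + \frac{1417}{2786} = \frac{4458815}{9358174}$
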